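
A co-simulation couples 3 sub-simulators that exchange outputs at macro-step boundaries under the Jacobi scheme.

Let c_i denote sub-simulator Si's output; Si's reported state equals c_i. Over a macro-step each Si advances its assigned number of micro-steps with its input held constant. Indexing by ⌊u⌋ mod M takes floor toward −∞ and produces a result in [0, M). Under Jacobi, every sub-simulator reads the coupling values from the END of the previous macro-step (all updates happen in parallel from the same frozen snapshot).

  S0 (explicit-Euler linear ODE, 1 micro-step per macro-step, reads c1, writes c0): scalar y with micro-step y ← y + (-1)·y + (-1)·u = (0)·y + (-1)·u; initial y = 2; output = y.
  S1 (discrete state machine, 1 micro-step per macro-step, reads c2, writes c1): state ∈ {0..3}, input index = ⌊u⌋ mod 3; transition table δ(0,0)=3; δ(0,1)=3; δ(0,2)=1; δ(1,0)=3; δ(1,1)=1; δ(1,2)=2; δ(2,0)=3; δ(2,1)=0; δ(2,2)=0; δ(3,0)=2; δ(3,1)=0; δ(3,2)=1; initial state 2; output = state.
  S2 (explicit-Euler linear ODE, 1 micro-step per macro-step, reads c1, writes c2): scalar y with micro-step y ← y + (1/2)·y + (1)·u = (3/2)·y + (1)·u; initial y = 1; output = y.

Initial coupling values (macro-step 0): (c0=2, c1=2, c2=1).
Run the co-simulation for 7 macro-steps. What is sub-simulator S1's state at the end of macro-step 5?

S1 state at macro-step 5 = 2

macro 1: S0 reads c1=2 → after 1×micro: -2; S1 reads c2=1 → after 1×micro: 0; S2 reads c1=2 → after 1×micro: 7/2 ⇒ (c0=-2, c1=0, c2=7/2)
macro 2: S0 reads c1=0 → after 1×micro: 0; S1 reads c2=7/2 → after 1×micro: 3; S2 reads c1=0 → after 1×micro: 21/4 ⇒ (c0=0, c1=3, c2=21/4)
macro 3: S0 reads c1=3 → after 1×micro: -3; S1 reads c2=21/4 → after 1×micro: 1; S2 reads c1=3 → after 1×micro: 87/8 ⇒ (c0=-3, c1=1, c2=87/8)
macro 4: S0 reads c1=1 → after 1×micro: -1; S1 reads c2=87/8 → after 1×micro: 1; S2 reads c1=1 → after 1×micro: 277/16 ⇒ (c0=-1, c1=1, c2=277/16)
macro 5: S0 reads c1=1 → after 1×micro: -1; S1 reads c2=277/16 → after 1×micro: 2; S2 reads c1=1 → after 1×micro: 863/32 ⇒ (c0=-1, c1=2, c2=863/32)
macro 6: S0 reads c1=2 → after 1×micro: -2; S1 reads c2=863/32 → after 1×micro: 0; S2 reads c1=2 → after 1×micro: 2717/64 ⇒ (c0=-2, c1=0, c2=2717/64)
macro 7: S0 reads c1=0 → after 1×micro: 0; S1 reads c2=2717/64 → after 1×micro: 3; S2 reads c1=0 → after 1×micro: 8151/128 ⇒ (c0=0, c1=3, c2=8151/128)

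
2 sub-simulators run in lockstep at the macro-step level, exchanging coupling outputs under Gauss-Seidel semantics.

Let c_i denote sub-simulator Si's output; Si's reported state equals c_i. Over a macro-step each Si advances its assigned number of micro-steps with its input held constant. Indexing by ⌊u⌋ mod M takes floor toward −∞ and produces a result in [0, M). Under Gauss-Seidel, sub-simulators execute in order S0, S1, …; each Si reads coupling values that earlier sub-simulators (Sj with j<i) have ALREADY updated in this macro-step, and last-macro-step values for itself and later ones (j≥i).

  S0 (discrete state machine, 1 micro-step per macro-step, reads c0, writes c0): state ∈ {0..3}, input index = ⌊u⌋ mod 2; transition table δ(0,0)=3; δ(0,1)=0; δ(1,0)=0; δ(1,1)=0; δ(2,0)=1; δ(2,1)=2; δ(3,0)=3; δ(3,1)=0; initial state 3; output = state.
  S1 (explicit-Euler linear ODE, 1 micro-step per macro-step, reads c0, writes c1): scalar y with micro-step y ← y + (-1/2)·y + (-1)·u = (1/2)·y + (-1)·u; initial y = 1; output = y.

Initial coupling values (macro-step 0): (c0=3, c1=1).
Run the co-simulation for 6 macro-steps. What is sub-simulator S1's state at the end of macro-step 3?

macro 1: S0 reads c0=3 → after 1×micro: 0; S1 reads c0=0 → after 1×micro: 1/2 ⇒ (c0=0, c1=1/2)
macro 2: S0 reads c0=0 → after 1×micro: 3; S1 reads c0=3 → after 1×micro: -11/4 ⇒ (c0=3, c1=-11/4)
macro 3: S0 reads c0=3 → after 1×micro: 0; S1 reads c0=0 → after 1×micro: -11/8 ⇒ (c0=0, c1=-11/8)
macro 4: S0 reads c0=0 → after 1×micro: 3; S1 reads c0=3 → after 1×micro: -59/16 ⇒ (c0=3, c1=-59/16)
macro 5: S0 reads c0=3 → after 1×micro: 0; S1 reads c0=0 → after 1×micro: -59/32 ⇒ (c0=0, c1=-59/32)
macro 6: S0 reads c0=0 → after 1×micro: 3; S1 reads c0=3 → after 1×micro: -251/64 ⇒ (c0=3, c1=-251/64)

S1 state at macro-step 3 = -11/8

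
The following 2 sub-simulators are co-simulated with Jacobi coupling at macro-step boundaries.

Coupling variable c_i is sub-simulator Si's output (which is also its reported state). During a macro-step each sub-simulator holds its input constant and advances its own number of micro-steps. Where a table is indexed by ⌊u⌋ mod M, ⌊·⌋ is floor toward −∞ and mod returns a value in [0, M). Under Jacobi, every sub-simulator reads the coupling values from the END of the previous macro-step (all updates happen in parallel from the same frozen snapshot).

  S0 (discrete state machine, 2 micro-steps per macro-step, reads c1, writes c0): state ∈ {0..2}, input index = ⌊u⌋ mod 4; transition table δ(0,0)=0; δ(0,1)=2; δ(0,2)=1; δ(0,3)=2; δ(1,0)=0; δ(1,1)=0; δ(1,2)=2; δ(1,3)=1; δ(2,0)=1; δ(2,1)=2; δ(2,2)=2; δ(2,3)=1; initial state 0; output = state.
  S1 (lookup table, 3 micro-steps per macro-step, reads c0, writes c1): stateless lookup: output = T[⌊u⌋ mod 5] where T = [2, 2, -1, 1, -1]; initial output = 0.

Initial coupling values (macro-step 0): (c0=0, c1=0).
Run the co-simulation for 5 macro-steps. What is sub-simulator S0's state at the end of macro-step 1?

S0 state at macro-step 1 = 0

macro 1: S0 reads c1=0 → after 2×micro: 0; S1 reads c0=0 → after 3×micro: 2 ⇒ (c0=0, c1=2)
macro 2: S0 reads c1=2 → after 2×micro: 2; S1 reads c0=0 → after 3×micro: 2 ⇒ (c0=2, c1=2)
macro 3: S0 reads c1=2 → after 2×micro: 2; S1 reads c0=2 → after 3×micro: -1 ⇒ (c0=2, c1=-1)
macro 4: S0 reads c1=-1 → after 2×micro: 1; S1 reads c0=2 → after 3×micro: -1 ⇒ (c0=1, c1=-1)
macro 5: S0 reads c1=-1 → after 2×micro: 1; S1 reads c0=1 → after 3×micro: 2 ⇒ (c0=1, c1=2)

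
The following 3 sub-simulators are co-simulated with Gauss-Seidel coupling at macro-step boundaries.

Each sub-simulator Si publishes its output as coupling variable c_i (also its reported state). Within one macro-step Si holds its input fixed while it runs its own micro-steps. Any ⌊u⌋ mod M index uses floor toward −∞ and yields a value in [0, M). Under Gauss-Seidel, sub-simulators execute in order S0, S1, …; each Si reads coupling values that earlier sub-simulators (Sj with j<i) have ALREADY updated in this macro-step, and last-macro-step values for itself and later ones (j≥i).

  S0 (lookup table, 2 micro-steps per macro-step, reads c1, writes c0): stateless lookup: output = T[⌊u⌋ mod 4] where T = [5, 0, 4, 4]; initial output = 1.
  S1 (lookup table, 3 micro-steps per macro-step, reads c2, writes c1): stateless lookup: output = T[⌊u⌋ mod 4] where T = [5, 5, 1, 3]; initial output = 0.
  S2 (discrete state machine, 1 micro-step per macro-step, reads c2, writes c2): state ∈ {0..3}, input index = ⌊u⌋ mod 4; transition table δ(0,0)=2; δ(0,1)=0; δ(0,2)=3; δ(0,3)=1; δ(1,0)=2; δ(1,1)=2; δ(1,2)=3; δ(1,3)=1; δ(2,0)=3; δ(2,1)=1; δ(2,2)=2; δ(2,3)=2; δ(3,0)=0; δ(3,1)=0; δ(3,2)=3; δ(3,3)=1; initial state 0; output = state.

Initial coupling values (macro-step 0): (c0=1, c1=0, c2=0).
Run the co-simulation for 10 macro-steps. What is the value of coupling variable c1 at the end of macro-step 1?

macro 1: S0 reads c1=0 → after 2×micro: 5; S1 reads c2=0 → after 3×micro: 5; S2 reads c2=0 → after 1×micro: 2 ⇒ (c0=5, c1=5, c2=2)
macro 2: S0 reads c1=5 → after 2×micro: 0; S1 reads c2=2 → after 3×micro: 1; S2 reads c2=2 → after 1×micro: 2 ⇒ (c0=0, c1=1, c2=2)
macro 3: S0 reads c1=1 → after 2×micro: 0; S1 reads c2=2 → after 3×micro: 1; S2 reads c2=2 → after 1×micro: 2 ⇒ (c0=0, c1=1, c2=2)
macro 4: S0 reads c1=1 → after 2×micro: 0; S1 reads c2=2 → after 3×micro: 1; S2 reads c2=2 → after 1×micro: 2 ⇒ (c0=0, c1=1, c2=2)
macro 5: S0 reads c1=1 → after 2×micro: 0; S1 reads c2=2 → after 3×micro: 1; S2 reads c2=2 → after 1×micro: 2 ⇒ (c0=0, c1=1, c2=2)
macro 6: S0 reads c1=1 → after 2×micro: 0; S1 reads c2=2 → after 3×micro: 1; S2 reads c2=2 → after 1×micro: 2 ⇒ (c0=0, c1=1, c2=2)
macro 7: S0 reads c1=1 → after 2×micro: 0; S1 reads c2=2 → after 3×micro: 1; S2 reads c2=2 → after 1×micro: 2 ⇒ (c0=0, c1=1, c2=2)
macro 8: S0 reads c1=1 → after 2×micro: 0; S1 reads c2=2 → after 3×micro: 1; S2 reads c2=2 → after 1×micro: 2 ⇒ (c0=0, c1=1, c2=2)
macro 9: S0 reads c1=1 → after 2×micro: 0; S1 reads c2=2 → after 3×micro: 1; S2 reads c2=2 → after 1×micro: 2 ⇒ (c0=0, c1=1, c2=2)
macro 10: S0 reads c1=1 → after 2×micro: 0; S1 reads c2=2 → after 3×micro: 1; S2 reads c2=2 → after 1×micro: 2 ⇒ (c0=0, c1=1, c2=2)

c1 at macro-step 1 = 5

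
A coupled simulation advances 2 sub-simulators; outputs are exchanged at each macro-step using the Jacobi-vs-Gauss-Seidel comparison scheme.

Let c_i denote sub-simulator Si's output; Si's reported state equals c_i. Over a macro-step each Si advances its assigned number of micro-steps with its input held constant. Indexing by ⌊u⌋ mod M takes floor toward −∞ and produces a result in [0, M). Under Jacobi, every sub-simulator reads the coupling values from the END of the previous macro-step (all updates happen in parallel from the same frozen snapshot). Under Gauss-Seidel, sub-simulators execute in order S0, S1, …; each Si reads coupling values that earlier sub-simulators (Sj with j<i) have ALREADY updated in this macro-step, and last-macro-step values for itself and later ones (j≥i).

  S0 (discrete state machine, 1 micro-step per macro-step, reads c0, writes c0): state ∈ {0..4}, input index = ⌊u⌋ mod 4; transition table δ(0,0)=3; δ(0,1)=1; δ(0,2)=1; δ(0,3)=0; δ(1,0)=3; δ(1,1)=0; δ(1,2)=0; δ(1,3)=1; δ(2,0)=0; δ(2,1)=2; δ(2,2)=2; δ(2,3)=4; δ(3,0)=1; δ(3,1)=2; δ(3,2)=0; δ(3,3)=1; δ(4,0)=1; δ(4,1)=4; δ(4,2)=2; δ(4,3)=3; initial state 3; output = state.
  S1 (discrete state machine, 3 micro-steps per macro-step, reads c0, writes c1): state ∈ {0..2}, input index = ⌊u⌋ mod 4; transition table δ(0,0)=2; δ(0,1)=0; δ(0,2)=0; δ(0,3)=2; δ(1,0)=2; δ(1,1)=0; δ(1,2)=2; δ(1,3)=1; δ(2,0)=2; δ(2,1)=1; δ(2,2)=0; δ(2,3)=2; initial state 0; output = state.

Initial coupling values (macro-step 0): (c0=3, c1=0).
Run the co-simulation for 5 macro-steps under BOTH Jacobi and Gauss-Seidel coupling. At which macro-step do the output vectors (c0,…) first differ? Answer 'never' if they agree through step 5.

[Jacobi] macro 1: S0 reads c0=3 → after 1×micro: 1; S1 reads c0=3 → after 3×micro: 2 ⇒ (c0=1, c1=2)
[Jacobi] macro 2: S0 reads c0=1 → after 1×micro: 0; S1 reads c0=1 → after 3×micro: 0 ⇒ (c0=0, c1=0)
[Jacobi] macro 3: S0 reads c0=0 → after 1×micro: 3; S1 reads c0=0 → after 3×micro: 2 ⇒ (c0=3, c1=2)
[Jacobi] macro 4: S0 reads c0=3 → after 1×micro: 1; S1 reads c0=3 → after 3×micro: 2 ⇒ (c0=1, c1=2)
[Jacobi] macro 5: S0 reads c0=1 → after 1×micro: 0; S1 reads c0=1 → after 3×micro: 0 ⇒ (c0=0, c1=0)
[Gauss-Seidel] macro 1: S0 reads c0=3 → after 1×micro: 1; S1 reads c0=1 → after 3×micro: 0 ⇒ (c0=1, c1=0)
[Gauss-Seidel] macro 2: S0 reads c0=1 → after 1×micro: 0; S1 reads c0=0 → after 3×micro: 2 ⇒ (c0=0, c1=2)
[Gauss-Seidel] macro 3: S0 reads c0=0 → after 1×micro: 3; S1 reads c0=3 → after 3×micro: 2 ⇒ (c0=3, c1=2)
[Gauss-Seidel] macro 4: S0 reads c0=3 → after 1×micro: 1; S1 reads c0=1 → after 3×micro: 0 ⇒ (c0=1, c1=0)
[Gauss-Seidel] macro 5: S0 reads c0=1 → after 1×micro: 0; S1 reads c0=0 → after 3×micro: 2 ⇒ (c0=0, c1=2)

first divergence at macro-step: 1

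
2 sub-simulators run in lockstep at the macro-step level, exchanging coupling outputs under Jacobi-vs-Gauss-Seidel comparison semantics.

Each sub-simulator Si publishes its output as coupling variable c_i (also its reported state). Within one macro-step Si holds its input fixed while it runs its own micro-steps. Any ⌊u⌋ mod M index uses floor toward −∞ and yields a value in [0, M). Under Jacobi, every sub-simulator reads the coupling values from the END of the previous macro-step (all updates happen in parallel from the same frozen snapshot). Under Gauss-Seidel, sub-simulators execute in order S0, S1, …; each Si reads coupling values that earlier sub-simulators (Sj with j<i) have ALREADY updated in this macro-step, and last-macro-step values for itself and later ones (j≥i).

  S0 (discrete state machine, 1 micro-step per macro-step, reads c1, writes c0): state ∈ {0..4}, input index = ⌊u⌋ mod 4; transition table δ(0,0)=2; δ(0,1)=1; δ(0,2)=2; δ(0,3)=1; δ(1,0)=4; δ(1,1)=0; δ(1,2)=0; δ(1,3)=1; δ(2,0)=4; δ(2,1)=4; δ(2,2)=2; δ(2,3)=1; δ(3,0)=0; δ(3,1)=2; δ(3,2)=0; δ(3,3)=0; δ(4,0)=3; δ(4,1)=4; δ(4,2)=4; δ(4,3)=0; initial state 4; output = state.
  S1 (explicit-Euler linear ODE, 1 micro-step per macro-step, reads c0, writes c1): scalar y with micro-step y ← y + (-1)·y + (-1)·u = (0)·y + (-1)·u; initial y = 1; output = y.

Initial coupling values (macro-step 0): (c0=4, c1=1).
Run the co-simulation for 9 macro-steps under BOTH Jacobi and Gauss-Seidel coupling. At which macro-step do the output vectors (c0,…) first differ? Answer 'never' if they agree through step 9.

[Jacobi] macro 1: S0 reads c1=1 → after 1×micro: 4; S1 reads c0=4 → after 1×micro: -4 ⇒ (c0=4, c1=-4)
[Jacobi] macro 2: S0 reads c1=-4 → after 1×micro: 3; S1 reads c0=4 → after 1×micro: -4 ⇒ (c0=3, c1=-4)
[Jacobi] macro 3: S0 reads c1=-4 → after 1×micro: 0; S1 reads c0=3 → after 1×micro: -3 ⇒ (c0=0, c1=-3)
[Jacobi] macro 4: S0 reads c1=-3 → after 1×micro: 1; S1 reads c0=0 → after 1×micro: 0 ⇒ (c0=1, c1=0)
[Jacobi] macro 5: S0 reads c1=0 → after 1×micro: 4; S1 reads c0=1 → after 1×micro: -1 ⇒ (c0=4, c1=-1)
[Jacobi] macro 6: S0 reads c1=-1 → after 1×micro: 0; S1 reads c0=4 → after 1×micro: -4 ⇒ (c0=0, c1=-4)
[Jacobi] macro 7: S0 reads c1=-4 → after 1×micro: 2; S1 reads c0=0 → after 1×micro: 0 ⇒ (c0=2, c1=0)
[Jacobi] macro 8: S0 reads c1=0 → after 1×micro: 4; S1 reads c0=2 → after 1×micro: -2 ⇒ (c0=4, c1=-2)
[Jacobi] macro 9: S0 reads c1=-2 → after 1×micro: 4; S1 reads c0=4 → after 1×micro: -4 ⇒ (c0=4, c1=-4)
[Gauss-Seidel] macro 1: S0 reads c1=1 → after 1×micro: 4; S1 reads c0=4 → after 1×micro: -4 ⇒ (c0=4, c1=-4)
[Gauss-Seidel] macro 2: S0 reads c1=-4 → after 1×micro: 3; S1 reads c0=3 → after 1×micro: -3 ⇒ (c0=3, c1=-3)
[Gauss-Seidel] macro 3: S0 reads c1=-3 → after 1×micro: 2; S1 reads c0=2 → after 1×micro: -2 ⇒ (c0=2, c1=-2)
[Gauss-Seidel] macro 4: S0 reads c1=-2 → after 1×micro: 2; S1 reads c0=2 → after 1×micro: -2 ⇒ (c0=2, c1=-2)
[Gauss-Seidel] macro 5: S0 reads c1=-2 → after 1×micro: 2; S1 reads c0=2 → after 1×micro: -2 ⇒ (c0=2, c1=-2)
[Gauss-Seidel] macro 6: S0 reads c1=-2 → after 1×micro: 2; S1 reads c0=2 → after 1×micro: -2 ⇒ (c0=2, c1=-2)
[Gauss-Seidel] macro 7: S0 reads c1=-2 → after 1×micro: 2; S1 reads c0=2 → after 1×micro: -2 ⇒ (c0=2, c1=-2)
[Gauss-Seidel] macro 8: S0 reads c1=-2 → after 1×micro: 2; S1 reads c0=2 → after 1×micro: -2 ⇒ (c0=2, c1=-2)
[Gauss-Seidel] macro 9: S0 reads c1=-2 → after 1×micro: 2; S1 reads c0=2 → after 1×micro: -2 ⇒ (c0=2, c1=-2)

first divergence at macro-step: 2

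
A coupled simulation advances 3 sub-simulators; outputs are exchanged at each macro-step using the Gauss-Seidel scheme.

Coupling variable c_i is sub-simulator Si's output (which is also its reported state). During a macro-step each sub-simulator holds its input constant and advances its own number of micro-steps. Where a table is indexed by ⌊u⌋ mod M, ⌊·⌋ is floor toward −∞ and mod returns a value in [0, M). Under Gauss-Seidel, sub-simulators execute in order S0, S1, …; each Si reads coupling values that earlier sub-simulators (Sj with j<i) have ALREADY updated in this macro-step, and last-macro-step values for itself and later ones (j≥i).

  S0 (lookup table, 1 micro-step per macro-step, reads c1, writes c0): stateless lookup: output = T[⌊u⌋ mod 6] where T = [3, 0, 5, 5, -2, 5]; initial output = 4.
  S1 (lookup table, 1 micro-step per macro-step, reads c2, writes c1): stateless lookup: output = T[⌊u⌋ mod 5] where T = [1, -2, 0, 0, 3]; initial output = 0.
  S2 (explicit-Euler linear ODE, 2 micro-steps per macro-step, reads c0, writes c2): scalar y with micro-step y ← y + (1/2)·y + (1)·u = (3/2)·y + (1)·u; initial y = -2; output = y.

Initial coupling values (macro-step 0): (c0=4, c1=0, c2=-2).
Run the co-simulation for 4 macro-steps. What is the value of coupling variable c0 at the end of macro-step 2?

c0 at macro-step 2 = 3

macro 1: S0 reads c1=0 → after 1×micro: 3; S1 reads c2=-2 → after 1×micro: 0; S2 reads c0=3 → after 2×micro: 3 ⇒ (c0=3, c1=0, c2=3)
macro 2: S0 reads c1=0 → after 1×micro: 3; S1 reads c2=3 → after 1×micro: 0; S2 reads c0=3 → after 2×micro: 57/4 ⇒ (c0=3, c1=0, c2=57/4)
macro 3: S0 reads c1=0 → after 1×micro: 3; S1 reads c2=57/4 → after 1×micro: 3; S2 reads c0=3 → after 2×micro: 633/16 ⇒ (c0=3, c1=3, c2=633/16)
macro 4: S0 reads c1=3 → after 1×micro: 5; S1 reads c2=633/16 → after 1×micro: 3; S2 reads c0=5 → after 2×micro: 6497/64 ⇒ (c0=5, c1=3, c2=6497/64)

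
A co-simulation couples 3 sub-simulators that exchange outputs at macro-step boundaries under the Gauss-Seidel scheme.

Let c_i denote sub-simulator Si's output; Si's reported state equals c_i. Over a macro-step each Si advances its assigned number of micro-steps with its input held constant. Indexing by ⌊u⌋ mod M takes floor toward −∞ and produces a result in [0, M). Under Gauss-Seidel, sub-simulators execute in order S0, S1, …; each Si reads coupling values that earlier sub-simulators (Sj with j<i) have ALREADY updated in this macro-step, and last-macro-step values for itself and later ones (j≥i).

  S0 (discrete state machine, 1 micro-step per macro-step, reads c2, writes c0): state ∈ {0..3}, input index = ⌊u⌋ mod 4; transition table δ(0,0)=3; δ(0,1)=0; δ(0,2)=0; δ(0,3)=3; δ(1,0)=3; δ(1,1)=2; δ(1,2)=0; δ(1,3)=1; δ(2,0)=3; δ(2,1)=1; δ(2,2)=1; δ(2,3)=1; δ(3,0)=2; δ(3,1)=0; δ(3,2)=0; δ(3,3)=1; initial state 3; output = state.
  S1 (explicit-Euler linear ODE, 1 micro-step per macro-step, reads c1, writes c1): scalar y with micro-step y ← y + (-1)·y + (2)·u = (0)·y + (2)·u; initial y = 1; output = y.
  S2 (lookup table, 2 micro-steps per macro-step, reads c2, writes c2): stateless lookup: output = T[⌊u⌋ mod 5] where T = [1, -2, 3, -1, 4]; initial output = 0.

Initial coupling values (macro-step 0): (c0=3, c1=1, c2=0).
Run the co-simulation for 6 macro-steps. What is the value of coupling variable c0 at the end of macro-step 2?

macro 1: S0 reads c2=0 → after 1×micro: 2; S1 reads c1=1 → after 1×micro: 2; S2 reads c2=0 → after 2×micro: 1 ⇒ (c0=2, c1=2, c2=1)
macro 2: S0 reads c2=1 → after 1×micro: 1; S1 reads c1=2 → after 1×micro: 4; S2 reads c2=1 → after 2×micro: -2 ⇒ (c0=1, c1=4, c2=-2)
macro 3: S0 reads c2=-2 → after 1×micro: 0; S1 reads c1=4 → after 1×micro: 8; S2 reads c2=-2 → after 2×micro: -1 ⇒ (c0=0, c1=8, c2=-1)
macro 4: S0 reads c2=-1 → after 1×micro: 3; S1 reads c1=8 → after 1×micro: 16; S2 reads c2=-1 → after 2×micro: 4 ⇒ (c0=3, c1=16, c2=4)
macro 5: S0 reads c2=4 → after 1×micro: 2; S1 reads c1=16 → after 1×micro: 32; S2 reads c2=4 → after 2×micro: 4 ⇒ (c0=2, c1=32, c2=4)
macro 6: S0 reads c2=4 → after 1×micro: 3; S1 reads c1=32 → after 1×micro: 64; S2 reads c2=4 → after 2×micro: 4 ⇒ (c0=3, c1=64, c2=4)

c0 at macro-step 2 = 1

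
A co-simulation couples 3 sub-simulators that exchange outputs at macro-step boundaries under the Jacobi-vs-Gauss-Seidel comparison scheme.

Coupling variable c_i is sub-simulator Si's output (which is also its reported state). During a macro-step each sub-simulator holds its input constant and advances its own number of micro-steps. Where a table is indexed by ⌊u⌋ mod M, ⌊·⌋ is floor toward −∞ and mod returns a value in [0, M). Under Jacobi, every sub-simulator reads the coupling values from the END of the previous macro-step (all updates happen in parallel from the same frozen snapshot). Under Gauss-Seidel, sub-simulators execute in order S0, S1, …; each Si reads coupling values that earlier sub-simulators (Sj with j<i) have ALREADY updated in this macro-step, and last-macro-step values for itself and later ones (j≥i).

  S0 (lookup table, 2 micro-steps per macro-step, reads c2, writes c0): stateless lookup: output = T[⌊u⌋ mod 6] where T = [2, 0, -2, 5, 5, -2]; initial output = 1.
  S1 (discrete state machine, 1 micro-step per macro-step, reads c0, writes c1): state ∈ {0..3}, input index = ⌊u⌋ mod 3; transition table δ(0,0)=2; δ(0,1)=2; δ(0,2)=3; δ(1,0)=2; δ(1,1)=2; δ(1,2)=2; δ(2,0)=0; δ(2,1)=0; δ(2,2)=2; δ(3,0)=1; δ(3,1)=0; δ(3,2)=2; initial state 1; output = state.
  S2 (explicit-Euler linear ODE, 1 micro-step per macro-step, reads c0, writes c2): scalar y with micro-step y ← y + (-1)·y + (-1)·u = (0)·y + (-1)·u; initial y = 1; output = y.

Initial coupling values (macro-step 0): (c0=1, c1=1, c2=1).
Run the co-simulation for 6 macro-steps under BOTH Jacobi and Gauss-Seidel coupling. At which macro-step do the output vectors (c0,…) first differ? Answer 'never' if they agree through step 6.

first divergence at macro-step: 1

[Jacobi] macro 1: S0 reads c2=1 → after 2×micro: 0; S1 reads c0=1 → after 1×micro: 2; S2 reads c0=1 → after 1×micro: -1 ⇒ (c0=0, c1=2, c2=-1)
[Jacobi] macro 2: S0 reads c2=-1 → after 2×micro: -2; S1 reads c0=0 → after 1×micro: 0; S2 reads c0=0 → after 1×micro: 0 ⇒ (c0=-2, c1=0, c2=0)
[Jacobi] macro 3: S0 reads c2=0 → after 2×micro: 2; S1 reads c0=-2 → after 1×micro: 2; S2 reads c0=-2 → after 1×micro: 2 ⇒ (c0=2, c1=2, c2=2)
[Jacobi] macro 4: S0 reads c2=2 → after 2×micro: -2; S1 reads c0=2 → after 1×micro: 2; S2 reads c0=2 → after 1×micro: -2 ⇒ (c0=-2, c1=2, c2=-2)
[Jacobi] macro 5: S0 reads c2=-2 → after 2×micro: 5; S1 reads c0=-2 → after 1×micro: 0; S2 reads c0=-2 → after 1×micro: 2 ⇒ (c0=5, c1=0, c2=2)
[Jacobi] macro 6: S0 reads c2=2 → after 2×micro: -2; S1 reads c0=5 → after 1×micro: 3; S2 reads c0=5 → after 1×micro: -5 ⇒ (c0=-2, c1=3, c2=-5)
[Gauss-Seidel] macro 1: S0 reads c2=1 → after 2×micro: 0; S1 reads c0=0 → after 1×micro: 2; S2 reads c0=0 → after 1×micro: 0 ⇒ (c0=0, c1=2, c2=0)
[Gauss-Seidel] macro 2: S0 reads c2=0 → after 2×micro: 2; S1 reads c0=2 → after 1×micro: 2; S2 reads c0=2 → after 1×micro: -2 ⇒ (c0=2, c1=2, c2=-2)
[Gauss-Seidel] macro 3: S0 reads c2=-2 → after 2×micro: 5; S1 reads c0=5 → after 1×micro: 2; S2 reads c0=5 → after 1×micro: -5 ⇒ (c0=5, c1=2, c2=-5)
[Gauss-Seidel] macro 4: S0 reads c2=-5 → after 2×micro: 0; S1 reads c0=0 → after 1×micro: 0; S2 reads c0=0 → after 1×micro: 0 ⇒ (c0=0, c1=0, c2=0)
[Gauss-Seidel] macro 5: S0 reads c2=0 → after 2×micro: 2; S1 reads c0=2 → after 1×micro: 3; S2 reads c0=2 → after 1×micro: -2 ⇒ (c0=2, c1=3, c2=-2)
[Gauss-Seidel] macro 6: S0 reads c2=-2 → after 2×micro: 5; S1 reads c0=5 → after 1×micro: 2; S2 reads c0=5 → after 1×micro: -5 ⇒ (c0=5, c1=2, c2=-5)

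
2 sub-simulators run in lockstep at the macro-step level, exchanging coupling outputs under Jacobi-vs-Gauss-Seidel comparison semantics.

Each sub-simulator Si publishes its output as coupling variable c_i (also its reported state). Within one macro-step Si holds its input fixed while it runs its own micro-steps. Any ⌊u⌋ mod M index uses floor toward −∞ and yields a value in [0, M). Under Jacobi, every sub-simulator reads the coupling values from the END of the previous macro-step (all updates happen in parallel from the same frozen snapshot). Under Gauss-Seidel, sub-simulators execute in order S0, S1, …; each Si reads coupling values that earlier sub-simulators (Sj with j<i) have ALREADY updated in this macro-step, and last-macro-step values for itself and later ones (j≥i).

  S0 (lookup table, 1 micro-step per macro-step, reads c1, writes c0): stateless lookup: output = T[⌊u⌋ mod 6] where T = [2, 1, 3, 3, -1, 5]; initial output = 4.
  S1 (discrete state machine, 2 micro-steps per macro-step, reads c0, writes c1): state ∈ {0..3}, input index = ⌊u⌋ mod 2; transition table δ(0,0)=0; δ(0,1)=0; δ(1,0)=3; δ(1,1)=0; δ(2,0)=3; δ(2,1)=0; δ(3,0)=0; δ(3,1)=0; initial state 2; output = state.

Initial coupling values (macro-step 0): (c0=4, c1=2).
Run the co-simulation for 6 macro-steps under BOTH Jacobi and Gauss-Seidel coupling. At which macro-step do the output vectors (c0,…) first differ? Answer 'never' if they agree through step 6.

first divergence at macro-step: never

[Jacobi] macro 1: S0 reads c1=2 → after 1×micro: 3; S1 reads c0=4 → after 2×micro: 0 ⇒ (c0=3, c1=0)
[Jacobi] macro 2: S0 reads c1=0 → after 1×micro: 2; S1 reads c0=3 → after 2×micro: 0 ⇒ (c0=2, c1=0)
[Jacobi] macro 3: S0 reads c1=0 → after 1×micro: 2; S1 reads c0=2 → after 2×micro: 0 ⇒ (c0=2, c1=0)
[Jacobi] macro 4: S0 reads c1=0 → after 1×micro: 2; S1 reads c0=2 → after 2×micro: 0 ⇒ (c0=2, c1=0)
[Jacobi] macro 5: S0 reads c1=0 → after 1×micro: 2; S1 reads c0=2 → after 2×micro: 0 ⇒ (c0=2, c1=0)
[Jacobi] macro 6: S0 reads c1=0 → after 1×micro: 2; S1 reads c0=2 → after 2×micro: 0 ⇒ (c0=2, c1=0)
[Gauss-Seidel] macro 1: S0 reads c1=2 → after 1×micro: 3; S1 reads c0=3 → after 2×micro: 0 ⇒ (c0=3, c1=0)
[Gauss-Seidel] macro 2: S0 reads c1=0 → after 1×micro: 2; S1 reads c0=2 → after 2×micro: 0 ⇒ (c0=2, c1=0)
[Gauss-Seidel] macro 3: S0 reads c1=0 → after 1×micro: 2; S1 reads c0=2 → after 2×micro: 0 ⇒ (c0=2, c1=0)
[Gauss-Seidel] macro 4: S0 reads c1=0 → after 1×micro: 2; S1 reads c0=2 → after 2×micro: 0 ⇒ (c0=2, c1=0)
[Gauss-Seidel] macro 5: S0 reads c1=0 → after 1×micro: 2; S1 reads c0=2 → after 2×micro: 0 ⇒ (c0=2, c1=0)
[Gauss-Seidel] macro 6: S0 reads c1=0 → after 1×micro: 2; S1 reads c0=2 → after 2×micro: 0 ⇒ (c0=2, c1=0)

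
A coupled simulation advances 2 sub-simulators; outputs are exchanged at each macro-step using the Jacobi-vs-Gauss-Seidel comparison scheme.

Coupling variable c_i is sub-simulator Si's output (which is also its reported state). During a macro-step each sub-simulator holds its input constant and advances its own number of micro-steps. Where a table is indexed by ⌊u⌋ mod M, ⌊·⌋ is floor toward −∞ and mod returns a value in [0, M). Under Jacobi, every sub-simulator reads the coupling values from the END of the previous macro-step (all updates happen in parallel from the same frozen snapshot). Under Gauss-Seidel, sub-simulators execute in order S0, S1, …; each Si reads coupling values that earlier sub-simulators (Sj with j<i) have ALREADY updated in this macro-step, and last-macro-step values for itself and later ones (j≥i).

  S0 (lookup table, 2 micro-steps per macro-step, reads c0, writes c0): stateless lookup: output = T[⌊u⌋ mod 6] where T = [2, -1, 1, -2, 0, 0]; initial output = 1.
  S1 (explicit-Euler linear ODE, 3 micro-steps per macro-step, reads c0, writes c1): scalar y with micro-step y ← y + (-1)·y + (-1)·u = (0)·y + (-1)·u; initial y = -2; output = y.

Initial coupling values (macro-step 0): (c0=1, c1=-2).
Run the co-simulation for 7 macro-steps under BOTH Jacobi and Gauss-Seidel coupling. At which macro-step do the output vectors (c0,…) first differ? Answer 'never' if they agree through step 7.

first divergence at macro-step: 1

[Jacobi] macro 1: S0 reads c0=1 → after 2×micro: -1; S1 reads c0=1 → after 3×micro: -1 ⇒ (c0=-1, c1=-1)
[Jacobi] macro 2: S0 reads c0=-1 → after 2×micro: 0; S1 reads c0=-1 → after 3×micro: 1 ⇒ (c0=0, c1=1)
[Jacobi] macro 3: S0 reads c0=0 → after 2×micro: 2; S1 reads c0=0 → after 3×micro: 0 ⇒ (c0=2, c1=0)
[Jacobi] macro 4: S0 reads c0=2 → after 2×micro: 1; S1 reads c0=2 → after 3×micro: -2 ⇒ (c0=1, c1=-2)
[Jacobi] macro 5: S0 reads c0=1 → after 2×micro: -1; S1 reads c0=1 → after 3×micro: -1 ⇒ (c0=-1, c1=-1)
[Jacobi] macro 6: S0 reads c0=-1 → after 2×micro: 0; S1 reads c0=-1 → after 3×micro: 1 ⇒ (c0=0, c1=1)
[Jacobi] macro 7: S0 reads c0=0 → after 2×micro: 2; S1 reads c0=0 → after 3×micro: 0 ⇒ (c0=2, c1=0)
[Gauss-Seidel] macro 1: S0 reads c0=1 → after 2×micro: -1; S1 reads c0=-1 → after 3×micro: 1 ⇒ (c0=-1, c1=1)
[Gauss-Seidel] macro 2: S0 reads c0=-1 → after 2×micro: 0; S1 reads c0=0 → after 3×micro: 0 ⇒ (c0=0, c1=0)
[Gauss-Seidel] macro 3: S0 reads c0=0 → after 2×micro: 2; S1 reads c0=2 → after 3×micro: -2 ⇒ (c0=2, c1=-2)
[Gauss-Seidel] macro 4: S0 reads c0=2 → after 2×micro: 1; S1 reads c0=1 → after 3×micro: -1 ⇒ (c0=1, c1=-1)
[Gauss-Seidel] macro 5: S0 reads c0=1 → after 2×micro: -1; S1 reads c0=-1 → after 3×micro: 1 ⇒ (c0=-1, c1=1)
[Gauss-Seidel] macro 6: S0 reads c0=-1 → after 2×micro: 0; S1 reads c0=0 → after 3×micro: 0 ⇒ (c0=0, c1=0)
[Gauss-Seidel] macro 7: S0 reads c0=0 → after 2×micro: 2; S1 reads c0=2 → after 3×micro: -2 ⇒ (c0=2, c1=-2)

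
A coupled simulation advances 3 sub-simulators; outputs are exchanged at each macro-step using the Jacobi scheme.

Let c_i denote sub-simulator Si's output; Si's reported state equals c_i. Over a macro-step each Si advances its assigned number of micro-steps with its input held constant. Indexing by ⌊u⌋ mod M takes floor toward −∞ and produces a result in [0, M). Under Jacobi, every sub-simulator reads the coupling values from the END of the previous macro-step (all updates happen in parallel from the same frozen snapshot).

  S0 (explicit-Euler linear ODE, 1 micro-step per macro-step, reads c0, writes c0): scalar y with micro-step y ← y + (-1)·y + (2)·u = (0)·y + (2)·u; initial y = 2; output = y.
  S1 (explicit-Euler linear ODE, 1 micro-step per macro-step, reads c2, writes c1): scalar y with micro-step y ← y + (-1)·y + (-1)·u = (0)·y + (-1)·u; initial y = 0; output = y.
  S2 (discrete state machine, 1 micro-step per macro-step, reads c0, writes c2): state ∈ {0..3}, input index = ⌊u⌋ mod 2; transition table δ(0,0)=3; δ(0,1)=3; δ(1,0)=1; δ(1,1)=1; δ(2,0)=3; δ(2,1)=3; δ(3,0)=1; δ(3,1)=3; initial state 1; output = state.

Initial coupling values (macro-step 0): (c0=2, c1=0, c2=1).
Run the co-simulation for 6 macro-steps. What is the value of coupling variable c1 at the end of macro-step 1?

macro 1: S0 reads c0=2 → after 1×micro: 4; S1 reads c2=1 → after 1×micro: -1; S2 reads c0=2 → after 1×micro: 1 ⇒ (c0=4, c1=-1, c2=1)
macro 2: S0 reads c0=4 → after 1×micro: 8; S1 reads c2=1 → after 1×micro: -1; S2 reads c0=4 → after 1×micro: 1 ⇒ (c0=8, c1=-1, c2=1)
macro 3: S0 reads c0=8 → after 1×micro: 16; S1 reads c2=1 → after 1×micro: -1; S2 reads c0=8 → after 1×micro: 1 ⇒ (c0=16, c1=-1, c2=1)
macro 4: S0 reads c0=16 → after 1×micro: 32; S1 reads c2=1 → after 1×micro: -1; S2 reads c0=16 → after 1×micro: 1 ⇒ (c0=32, c1=-1, c2=1)
macro 5: S0 reads c0=32 → after 1×micro: 64; S1 reads c2=1 → after 1×micro: -1; S2 reads c0=32 → after 1×micro: 1 ⇒ (c0=64, c1=-1, c2=1)
macro 6: S0 reads c0=64 → after 1×micro: 128; S1 reads c2=1 → after 1×micro: -1; S2 reads c0=64 → after 1×micro: 1 ⇒ (c0=128, c1=-1, c2=1)

c1 at macro-step 1 = -1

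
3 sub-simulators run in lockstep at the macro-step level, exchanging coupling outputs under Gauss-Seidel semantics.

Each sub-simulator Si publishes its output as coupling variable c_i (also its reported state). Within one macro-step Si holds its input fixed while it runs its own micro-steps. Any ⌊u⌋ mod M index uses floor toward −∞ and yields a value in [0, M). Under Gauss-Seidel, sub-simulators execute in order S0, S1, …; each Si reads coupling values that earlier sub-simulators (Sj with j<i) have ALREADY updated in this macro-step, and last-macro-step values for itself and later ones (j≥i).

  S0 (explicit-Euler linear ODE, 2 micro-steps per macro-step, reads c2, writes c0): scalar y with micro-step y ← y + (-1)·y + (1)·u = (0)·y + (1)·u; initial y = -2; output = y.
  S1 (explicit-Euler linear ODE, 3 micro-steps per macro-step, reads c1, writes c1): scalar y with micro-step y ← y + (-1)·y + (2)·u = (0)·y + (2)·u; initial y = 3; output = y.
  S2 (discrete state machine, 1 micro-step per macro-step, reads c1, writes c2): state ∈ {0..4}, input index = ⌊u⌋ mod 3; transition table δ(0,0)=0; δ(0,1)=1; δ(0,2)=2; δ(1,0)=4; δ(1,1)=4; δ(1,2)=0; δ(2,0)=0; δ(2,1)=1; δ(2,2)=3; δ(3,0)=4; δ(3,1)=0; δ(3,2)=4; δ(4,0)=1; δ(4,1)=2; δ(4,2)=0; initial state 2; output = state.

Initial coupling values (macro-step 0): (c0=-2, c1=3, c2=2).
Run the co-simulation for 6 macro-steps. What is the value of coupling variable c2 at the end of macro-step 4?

c2 at macro-step 4 = 0

macro 1: S0 reads c2=2 → after 2×micro: 2; S1 reads c1=3 → after 3×micro: 6; S2 reads c1=6 → after 1×micro: 0 ⇒ (c0=2, c1=6, c2=0)
macro 2: S0 reads c2=0 → after 2×micro: 0; S1 reads c1=6 → after 3×micro: 12; S2 reads c1=12 → after 1×micro: 0 ⇒ (c0=0, c1=12, c2=0)
macro 3: S0 reads c2=0 → after 2×micro: 0; S1 reads c1=12 → after 3×micro: 24; S2 reads c1=24 → after 1×micro: 0 ⇒ (c0=0, c1=24, c2=0)
macro 4: S0 reads c2=0 → after 2×micro: 0; S1 reads c1=24 → after 3×micro: 48; S2 reads c1=48 → after 1×micro: 0 ⇒ (c0=0, c1=48, c2=0)
macro 5: S0 reads c2=0 → after 2×micro: 0; S1 reads c1=48 → after 3×micro: 96; S2 reads c1=96 → after 1×micro: 0 ⇒ (c0=0, c1=96, c2=0)
macro 6: S0 reads c2=0 → after 2×micro: 0; S1 reads c1=96 → after 3×micro: 192; S2 reads c1=192 → after 1×micro: 0 ⇒ (c0=0, c1=192, c2=0)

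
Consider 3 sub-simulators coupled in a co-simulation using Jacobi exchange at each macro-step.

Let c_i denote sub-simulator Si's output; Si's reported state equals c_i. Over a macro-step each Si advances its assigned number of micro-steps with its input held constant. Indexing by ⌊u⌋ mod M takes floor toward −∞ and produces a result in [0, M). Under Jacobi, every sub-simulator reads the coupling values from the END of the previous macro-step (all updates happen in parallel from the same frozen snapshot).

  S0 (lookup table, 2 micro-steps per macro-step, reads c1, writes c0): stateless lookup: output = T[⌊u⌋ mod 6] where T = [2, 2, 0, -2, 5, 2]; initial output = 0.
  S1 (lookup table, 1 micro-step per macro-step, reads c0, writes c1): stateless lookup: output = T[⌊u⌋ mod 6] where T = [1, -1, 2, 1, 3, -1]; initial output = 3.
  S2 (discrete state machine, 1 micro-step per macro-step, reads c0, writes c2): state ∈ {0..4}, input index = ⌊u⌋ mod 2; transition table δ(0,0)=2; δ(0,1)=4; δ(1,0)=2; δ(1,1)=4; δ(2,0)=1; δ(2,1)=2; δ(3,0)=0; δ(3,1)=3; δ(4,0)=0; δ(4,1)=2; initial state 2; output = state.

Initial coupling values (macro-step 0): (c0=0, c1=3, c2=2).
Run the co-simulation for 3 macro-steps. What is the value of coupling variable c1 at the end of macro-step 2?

macro 1: S0 reads c1=3 → after 2×micro: -2; S1 reads c0=0 → after 1×micro: 1; S2 reads c0=0 → after 1×micro: 1 ⇒ (c0=-2, c1=1, c2=1)
macro 2: S0 reads c1=1 → after 2×micro: 2; S1 reads c0=-2 → after 1×micro: 3; S2 reads c0=-2 → after 1×micro: 2 ⇒ (c0=2, c1=3, c2=2)
macro 3: S0 reads c1=3 → after 2×micro: -2; S1 reads c0=2 → after 1×micro: 2; S2 reads c0=2 → after 1×micro: 1 ⇒ (c0=-2, c1=2, c2=1)

c1 at macro-step 2 = 3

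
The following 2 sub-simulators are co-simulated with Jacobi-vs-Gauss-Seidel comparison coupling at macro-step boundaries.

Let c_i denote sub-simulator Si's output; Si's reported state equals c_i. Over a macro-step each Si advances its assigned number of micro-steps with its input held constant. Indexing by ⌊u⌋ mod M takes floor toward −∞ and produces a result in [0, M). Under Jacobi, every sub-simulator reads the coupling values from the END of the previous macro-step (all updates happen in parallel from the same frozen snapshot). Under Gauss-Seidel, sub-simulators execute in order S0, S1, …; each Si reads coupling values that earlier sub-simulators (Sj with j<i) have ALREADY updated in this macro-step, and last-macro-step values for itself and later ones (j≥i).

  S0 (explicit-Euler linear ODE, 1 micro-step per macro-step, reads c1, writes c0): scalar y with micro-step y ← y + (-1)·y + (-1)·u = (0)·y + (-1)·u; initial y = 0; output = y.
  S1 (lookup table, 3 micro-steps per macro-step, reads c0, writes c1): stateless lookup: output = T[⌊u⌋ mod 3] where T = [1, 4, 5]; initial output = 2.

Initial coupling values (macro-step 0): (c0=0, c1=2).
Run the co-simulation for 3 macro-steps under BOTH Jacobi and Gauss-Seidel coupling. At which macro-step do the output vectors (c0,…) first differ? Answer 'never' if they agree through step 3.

[Jacobi] macro 1: S0 reads c1=2 → after 1×micro: -2; S1 reads c0=0 → after 3×micro: 1 ⇒ (c0=-2, c1=1)
[Jacobi] macro 2: S0 reads c1=1 → after 1×micro: -1; S1 reads c0=-2 → after 3×micro: 4 ⇒ (c0=-1, c1=4)
[Jacobi] macro 3: S0 reads c1=4 → after 1×micro: -4; S1 reads c0=-1 → after 3×micro: 5 ⇒ (c0=-4, c1=5)
[Gauss-Seidel] macro 1: S0 reads c1=2 → after 1×micro: -2; S1 reads c0=-2 → after 3×micro: 4 ⇒ (c0=-2, c1=4)
[Gauss-Seidel] macro 2: S0 reads c1=4 → after 1×micro: -4; S1 reads c0=-4 → after 3×micro: 5 ⇒ (c0=-4, c1=5)
[Gauss-Seidel] macro 3: S0 reads c1=5 → after 1×micro: -5; S1 reads c0=-5 → after 3×micro: 4 ⇒ (c0=-5, c1=4)

first divergence at macro-step: 1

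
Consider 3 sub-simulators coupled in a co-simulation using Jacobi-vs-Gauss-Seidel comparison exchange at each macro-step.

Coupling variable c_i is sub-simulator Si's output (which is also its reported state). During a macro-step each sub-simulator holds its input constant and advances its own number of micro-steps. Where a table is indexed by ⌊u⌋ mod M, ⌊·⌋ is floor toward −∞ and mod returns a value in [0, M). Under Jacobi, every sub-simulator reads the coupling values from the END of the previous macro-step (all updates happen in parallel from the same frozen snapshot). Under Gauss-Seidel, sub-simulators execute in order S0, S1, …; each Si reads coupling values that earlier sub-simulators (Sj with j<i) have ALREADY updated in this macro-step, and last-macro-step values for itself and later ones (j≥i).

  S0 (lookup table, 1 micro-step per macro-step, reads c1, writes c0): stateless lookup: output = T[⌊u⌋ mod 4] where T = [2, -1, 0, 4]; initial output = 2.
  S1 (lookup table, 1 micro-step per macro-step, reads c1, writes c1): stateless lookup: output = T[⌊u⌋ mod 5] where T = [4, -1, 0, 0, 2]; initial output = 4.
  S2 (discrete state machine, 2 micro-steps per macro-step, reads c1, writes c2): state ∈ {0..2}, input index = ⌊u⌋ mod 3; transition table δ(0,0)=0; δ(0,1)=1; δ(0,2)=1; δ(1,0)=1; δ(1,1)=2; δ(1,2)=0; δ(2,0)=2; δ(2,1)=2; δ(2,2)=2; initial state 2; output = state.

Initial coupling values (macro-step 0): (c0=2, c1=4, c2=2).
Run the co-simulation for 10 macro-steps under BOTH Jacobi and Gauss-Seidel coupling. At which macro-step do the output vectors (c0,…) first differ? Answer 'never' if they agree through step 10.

first divergence at macro-step: never

[Jacobi] macro 1: S0 reads c1=4 → after 1×micro: 2; S1 reads c1=4 → after 1×micro: 2; S2 reads c1=4 → after 2×micro: 2 ⇒ (c0=2, c1=2, c2=2)
[Jacobi] macro 2: S0 reads c1=2 → after 1×micro: 0; S1 reads c1=2 → after 1×micro: 0; S2 reads c1=2 → after 2×micro: 2 ⇒ (c0=0, c1=0, c2=2)
[Jacobi] macro 3: S0 reads c1=0 → after 1×micro: 2; S1 reads c1=0 → after 1×micro: 4; S2 reads c1=0 → after 2×micro: 2 ⇒ (c0=2, c1=4, c2=2)
[Jacobi] macro 4: S0 reads c1=4 → after 1×micro: 2; S1 reads c1=4 → after 1×micro: 2; S2 reads c1=4 → after 2×micro: 2 ⇒ (c0=2, c1=2, c2=2)
[Jacobi] macro 5: S0 reads c1=2 → after 1×micro: 0; S1 reads c1=2 → after 1×micro: 0; S2 reads c1=2 → after 2×micro: 2 ⇒ (c0=0, c1=0, c2=2)
[Jacobi] macro 6: S0 reads c1=0 → after 1×micro: 2; S1 reads c1=0 → after 1×micro: 4; S2 reads c1=0 → after 2×micro: 2 ⇒ (c0=2, c1=4, c2=2)
[Jacobi] macro 7: S0 reads c1=4 → after 1×micro: 2; S1 reads c1=4 → after 1×micro: 2; S2 reads c1=4 → after 2×micro: 2 ⇒ (c0=2, c1=2, c2=2)
[Jacobi] macro 8: S0 reads c1=2 → after 1×micro: 0; S1 reads c1=2 → after 1×micro: 0; S2 reads c1=2 → after 2×micro: 2 ⇒ (c0=0, c1=0, c2=2)
[Jacobi] macro 9: S0 reads c1=0 → after 1×micro: 2; S1 reads c1=0 → after 1×micro: 4; S2 reads c1=0 → after 2×micro: 2 ⇒ (c0=2, c1=4, c2=2)
[Jacobi] macro 10: S0 reads c1=4 → after 1×micro: 2; S1 reads c1=4 → after 1×micro: 2; S2 reads c1=4 → after 2×micro: 2 ⇒ (c0=2, c1=2, c2=2)
[Gauss-Seidel] macro 1: S0 reads c1=4 → after 1×micro: 2; S1 reads c1=4 → after 1×micro: 2; S2 reads c1=2 → after 2×micro: 2 ⇒ (c0=2, c1=2, c2=2)
[Gauss-Seidel] macro 2: S0 reads c1=2 → after 1×micro: 0; S1 reads c1=2 → after 1×micro: 0; S2 reads c1=0 → after 2×micro: 2 ⇒ (c0=0, c1=0, c2=2)
[Gauss-Seidel] macro 3: S0 reads c1=0 → after 1×micro: 2; S1 reads c1=0 → after 1×micro: 4; S2 reads c1=4 → after 2×micro: 2 ⇒ (c0=2, c1=4, c2=2)
[Gauss-Seidel] macro 4: S0 reads c1=4 → after 1×micro: 2; S1 reads c1=4 → after 1×micro: 2; S2 reads c1=2 → after 2×micro: 2 ⇒ (c0=2, c1=2, c2=2)
[Gauss-Seidel] macro 5: S0 reads c1=2 → after 1×micro: 0; S1 reads c1=2 → after 1×micro: 0; S2 reads c1=0 → after 2×micro: 2 ⇒ (c0=0, c1=0, c2=2)
[Gauss-Seidel] macro 6: S0 reads c1=0 → after 1×micro: 2; S1 reads c1=0 → after 1×micro: 4; S2 reads c1=4 → after 2×micro: 2 ⇒ (c0=2, c1=4, c2=2)
[Gauss-Seidel] macro 7: S0 reads c1=4 → after 1×micro: 2; S1 reads c1=4 → after 1×micro: 2; S2 reads c1=2 → after 2×micro: 2 ⇒ (c0=2, c1=2, c2=2)
[Gauss-Seidel] macro 8: S0 reads c1=2 → after 1×micro: 0; S1 reads c1=2 → after 1×micro: 0; S2 reads c1=0 → after 2×micro: 2 ⇒ (c0=0, c1=0, c2=2)
[Gauss-Seidel] macro 9: S0 reads c1=0 → after 1×micro: 2; S1 reads c1=0 → after 1×micro: 4; S2 reads c1=4 → after 2×micro: 2 ⇒ (c0=2, c1=4, c2=2)
[Gauss-Seidel] macro 10: S0 reads c1=4 → after 1×micro: 2; S1 reads c1=4 → after 1×micro: 2; S2 reads c1=2 → after 2×micro: 2 ⇒ (c0=2, c1=2, c2=2)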